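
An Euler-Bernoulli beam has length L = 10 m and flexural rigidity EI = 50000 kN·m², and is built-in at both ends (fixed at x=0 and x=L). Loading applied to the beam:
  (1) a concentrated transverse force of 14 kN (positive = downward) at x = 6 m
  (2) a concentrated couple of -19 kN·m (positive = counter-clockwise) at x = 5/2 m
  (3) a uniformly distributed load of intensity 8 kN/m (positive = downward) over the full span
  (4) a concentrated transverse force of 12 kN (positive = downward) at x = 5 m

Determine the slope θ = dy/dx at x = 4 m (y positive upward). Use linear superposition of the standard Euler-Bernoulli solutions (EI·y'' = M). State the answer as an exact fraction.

θ(4) = -30593/25000000 rad

Load 1 — point force P=14 kN at a=6 m (b=L-a=4):
  θ_1 = -Pb²x(2aL-(3a+b)x)/(2L³EI)  [x≤a] = -14·4²·4·(2·6·10-(3·6+4)·4)/(2·10³·50000) = -112/390625 rad
Load 2 — applied couple M₀=-19 kN·m at a=5/2 m (b=L-a=15/2):
  θ_2 = (R_Ax²/2 - M_Ax - M₀(x-a))/EI  [x>a] with R_A=-171/80, M_A=57/16 = ((-171/80)·4²/2 - (57/16)·4 - (-19)·(4-(5/2)))/50000 = -57/1000000 rad
Load 3 — uniform load w=8 kN/m over full span:
  θ_3 = -wx(L-x)(L-2x)/(12EI) = -8·4·(10-4)·(10-2·4)/(12·50000) = -2/3125 rad
Load 4 — point force P=12 kN at a=5 m (b=L-a=5):
  θ_4 = -Pb²x(2aL-(3a+b)x)/(2L³EI)  [x≤a] = -12·5²·4·(2·5·10-(3·5+5)·4)/(2·10³·50000) = -3/12500 rad
Superposition: θ = Σ θ_i = -30593/25000000 rad ≈ -0.001224 rad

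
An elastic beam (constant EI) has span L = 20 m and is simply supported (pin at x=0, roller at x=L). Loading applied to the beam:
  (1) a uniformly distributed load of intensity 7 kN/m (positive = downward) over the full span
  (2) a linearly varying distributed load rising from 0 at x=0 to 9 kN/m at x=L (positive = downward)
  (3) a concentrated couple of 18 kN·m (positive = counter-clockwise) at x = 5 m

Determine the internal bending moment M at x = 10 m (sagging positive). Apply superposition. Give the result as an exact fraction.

M(10) = 566 kN·m

Load 1 — uniform load w=7 kN/m over full span:
  M_1 = wx(L-x)/2 = 7·10·(20-10)/2 = 350 kN·m
Load 2 — triangular load w₀=9 kN/m (0→w₀ over full span):
  M_2 = w₀Lx/6 - w₀x³/(6L) = 9·20·10/6 - 9·10³/(6·20) = 225 kN·m
Load 3 — applied couple M₀=18 kN·m at a=5 m (b=L-a=15):
  M_3 = M₀x/L - M₀  [x>a] = 18·10/20 - 18 = -9 kN·m
Superposition: M = Σ M_i = 566 kN·m ≈ 566.000000 kN·m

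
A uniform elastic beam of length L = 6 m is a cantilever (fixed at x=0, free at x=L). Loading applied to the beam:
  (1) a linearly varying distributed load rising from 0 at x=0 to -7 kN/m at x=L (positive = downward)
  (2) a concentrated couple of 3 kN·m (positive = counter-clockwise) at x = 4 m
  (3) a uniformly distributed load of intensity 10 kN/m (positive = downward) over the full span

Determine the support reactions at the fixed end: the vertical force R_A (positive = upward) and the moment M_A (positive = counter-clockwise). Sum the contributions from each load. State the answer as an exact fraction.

R_A = 39 kN, M_A = 93 kN·m

Load 1 — triangular load w₀=-7 kN/m (0→w₀ over full span):
  R_A = w₀L/2 = (-7)·6/2 = -21 kN
  M_A = w₀L²/3 = (-7)·6²/3 = -84 kN·m
Load 2 — applied couple M₀=3 kN·m at a=4 m (b=L-a=2):
  R_A = 0 kN
  M_A = -M₀ = -3 kN·m
Load 3 — uniform load w=10 kN/m over full span:
  R_A = wL = 10·6 = 60 kN
  M_A = wL²/2 = 10·6²/2 = 180 kN·m
Superposition: R_A = 39 kN, M_A = 93 kN·m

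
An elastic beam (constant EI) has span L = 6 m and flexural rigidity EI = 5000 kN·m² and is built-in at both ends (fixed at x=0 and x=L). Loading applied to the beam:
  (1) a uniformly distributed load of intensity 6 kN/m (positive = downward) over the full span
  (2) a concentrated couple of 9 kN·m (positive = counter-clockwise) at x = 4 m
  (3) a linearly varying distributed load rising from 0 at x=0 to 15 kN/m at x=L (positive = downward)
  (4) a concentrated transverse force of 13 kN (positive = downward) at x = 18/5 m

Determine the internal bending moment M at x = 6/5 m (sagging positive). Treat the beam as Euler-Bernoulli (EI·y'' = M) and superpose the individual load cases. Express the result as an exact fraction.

M(6/5) = -3648/625 kN·m

Load 1 — uniform load w=6 kN/m over full span:
  M_1 = wLx/2 - wL²/12 - wx²/2 = 6·6·(6/5)/2 - 6·6²/12 - 6·(6/5)²/2 = -18/25 kN·m
Load 2 — applied couple M₀=9 kN·m at a=4 m (b=L-a=2):
  M_2 = R_Ax - M_A  [x≤a] with R_A=2, M_A=3 = 2·(6/5) - 3 = -3/5 kN·m
Load 3 — triangular load w₀=15 kN/m (0→w₀ over full span):
  M_3 = 3w₀Lx/20 - w₀L²/30 - w₀x³/(6L) = 3·15·6·(6/5)/20 - 15·6²/30 - 15·(6/5)³/(6·6) = -63/25 kN·m
Load 4 — point force P=13 kN at a=18/5 m (b=L-a=12/5):
  M_4 = Pb²(3a+b)x/L³ - Pab²/L²  [x≤a] = 13·(12/5)²·(3·(18/5)+(12/5))·(6/5)/6³ - 13·(18/5)·(12/5)²/6² = -1248/625 kN·m
Superposition: M = Σ M_i = -3648/625 kN·m ≈ -5.836800 kN·m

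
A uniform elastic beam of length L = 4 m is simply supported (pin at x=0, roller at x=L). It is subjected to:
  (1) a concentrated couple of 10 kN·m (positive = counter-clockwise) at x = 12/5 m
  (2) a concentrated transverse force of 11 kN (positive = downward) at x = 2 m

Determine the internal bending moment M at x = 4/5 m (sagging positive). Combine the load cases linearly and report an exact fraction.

M(4/5) = 32/5 kN·m

Load 1 — applied couple M₀=10 kN·m at a=12/5 m (b=L-a=8/5):
  M_1 = M₀x/L  [x≤a] = 10·(4/5)/4 = 2 kN·m
Load 2 — point force P=11 kN at a=2 m (b=L-a=2):
  M_2 = Pbx/L  [x≤a] = 11·2·(4/5)/4 = 22/5 kN·m
Superposition: M = Σ M_i = 32/5 kN·m ≈ 6.400000 kN·m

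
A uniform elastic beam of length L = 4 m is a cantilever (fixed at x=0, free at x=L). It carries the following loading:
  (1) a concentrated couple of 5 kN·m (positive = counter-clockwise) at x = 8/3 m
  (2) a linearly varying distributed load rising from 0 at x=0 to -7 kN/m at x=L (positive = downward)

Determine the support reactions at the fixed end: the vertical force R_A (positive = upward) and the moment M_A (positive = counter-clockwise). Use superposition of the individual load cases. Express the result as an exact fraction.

R_A = -14 kN, M_A = -127/3 kN·m

Load 1 — applied couple M₀=5 kN·m at a=8/3 m (b=L-a=4/3):
  R_A = 0 kN
  M_A = -M₀ = -5 kN·m
Load 2 — triangular load w₀=-7 kN/m (0→w₀ over full span):
  R_A = w₀L/2 = (-7)·4/2 = -14 kN
  M_A = w₀L²/3 = (-7)·4²/3 = -112/3 kN·m
Superposition: R_A = -14 kN, M_A = -127/3 kN·m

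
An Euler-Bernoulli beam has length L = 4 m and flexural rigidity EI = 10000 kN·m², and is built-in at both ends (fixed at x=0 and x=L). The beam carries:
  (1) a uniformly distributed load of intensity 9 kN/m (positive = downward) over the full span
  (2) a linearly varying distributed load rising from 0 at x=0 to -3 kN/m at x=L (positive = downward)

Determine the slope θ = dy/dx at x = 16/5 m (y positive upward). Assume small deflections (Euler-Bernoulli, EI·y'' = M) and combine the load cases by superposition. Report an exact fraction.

Load 1 — uniform load w=9 kN/m over full span:
  θ_1 = -wx(L-x)(L-2x)/(12EI) = -9·(16/5)·(4-(16/5))·(4-2·(16/5))/(12·10000) = 36/78125 rad
Load 2 — triangular load w₀=-3 kN/m (0→w₀ over full span):
  θ_2 = -w₀(2x(L-x)(L-2x)(x+2L)+x²(L-x)²)/(120LEI) = -(-3)·(2·(16/5)·(4-(16/5))·(4-2·(16/5))·((16/5)+2·4)+(16/5)²·(4-(16/5))²)/(120·4·10000) = -32/390625 rad
Superposition: θ = Σ θ_i = 148/390625 rad ≈ 0.000379 rad

θ(16/5) = 148/390625 rad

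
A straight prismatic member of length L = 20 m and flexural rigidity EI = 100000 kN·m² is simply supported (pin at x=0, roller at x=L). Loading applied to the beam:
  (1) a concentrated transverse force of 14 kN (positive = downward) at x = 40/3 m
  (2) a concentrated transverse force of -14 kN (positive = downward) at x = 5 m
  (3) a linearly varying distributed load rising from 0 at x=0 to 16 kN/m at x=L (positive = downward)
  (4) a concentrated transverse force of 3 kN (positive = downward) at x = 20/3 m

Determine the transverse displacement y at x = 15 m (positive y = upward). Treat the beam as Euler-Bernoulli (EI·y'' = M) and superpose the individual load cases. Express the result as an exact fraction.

Load 1 — point force P=14 kN at a=40/3 m (b=L-a=20/3):
  y_1 = -Pa(L-x)(2Lx-a²-x²)/(6LEI)  [x>a] = -14·(40/3)·(20-15)·(2·20·15-(40/3)²-15²)/(6·20·100000) = -497/32400 m
Load 2 — point force P=-14 kN at a=5 m (b=L-a=15):
  y_2 = -Pa(L-x)(2Lx-a²-x²)/(6LEI)  [x>a] = -(-14)·5·(20-15)·(2·20·15-5²-15²)/(6·20·100000) = 49/4800 m
Load 3 — triangular load w₀=16 kN/m (0→w₀ over full span):
  y_3 = -w₀x(7L⁴-10L²x²+3x⁴)/(360LEI) = -16·15·(7·20⁴-10·20²·15²+3·15⁴)/(360·20·100000) = -119/960 m
Load 4 — point force P=3 kN at a=20/3 m (b=L-a=40/3):
  y_4 = -Pa(L-x)(2Lx-a²-x²)/(6LEI)  [x>a] = -3·(20/3)·(20-15)·(2·20·15-(20/3)²-15²)/(6·20·100000) = -119/43200 m
Superposition: y = Σ y_i = -17087/129600 m ≈ -0.131844 m

y(15) = -17087/129600 m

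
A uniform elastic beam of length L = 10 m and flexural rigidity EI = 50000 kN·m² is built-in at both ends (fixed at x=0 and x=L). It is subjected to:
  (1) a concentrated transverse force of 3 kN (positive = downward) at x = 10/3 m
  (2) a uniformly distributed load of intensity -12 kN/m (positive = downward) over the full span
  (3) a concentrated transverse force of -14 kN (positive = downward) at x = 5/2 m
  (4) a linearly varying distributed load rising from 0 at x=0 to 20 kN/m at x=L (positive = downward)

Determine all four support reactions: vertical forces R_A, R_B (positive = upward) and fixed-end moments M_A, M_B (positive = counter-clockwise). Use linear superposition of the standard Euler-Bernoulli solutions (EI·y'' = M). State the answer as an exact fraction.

Load 1 — point force P=3 kN at a=10/3 m (b=L-a=20/3):
  R_A = Pb²(3a+b)/L³ = 3·(20/3)²·(3·(10/3)+(20/3))/10³ = 20/9 kN
  M_A = Pab²/L² = 3·(10/3)·(20/3)²/10² = 40/9 kN·m
  R_B = Pa²(a+3b)/L³ = 3·(10/3)²·((10/3)+3·(20/3))/10³ = 7/9 kN
  M_B = -Pa²b/L² = -3·(10/3)²·(20/3)/10² = -20/9 kN·m
Load 2 — uniform load w=-12 kN/m over full span:
  R_A = wL/2 = (-12)·10/2 = -60 kN
  M_A = wL²/12 = (-12)·10²/12 = -100 kN·m
  R_B = wL/2 = (-12)·10/2 = -60 kN
  M_B = -wL²/12 = -(-12)·10²/12 = 100 kN·m
Load 3 — point force P=-14 kN at a=5/2 m (b=L-a=15/2):
  R_A = Pb²(3a+b)/L³ = (-14)·(15/2)²·(3·(5/2)+(15/2))/10³ = -189/16 kN
  M_A = Pab²/L² = (-14)·(5/2)·(15/2)²/10² = -315/16 kN·m
  R_B = Pa²(a+3b)/L³ = (-14)·(5/2)²·((5/2)+3·(15/2))/10³ = -35/16 kN
  M_B = -Pa²b/L² = -(-14)·(5/2)²·(15/2)/10² = 105/16 kN·m
Load 4 — triangular load w₀=20 kN/m (0→w₀ over full span):
  R_A = 3w₀L/20 = 3·20·10/20 = 30 kN
  M_A = w₀L²/30 = 20·10²/30 = 200/3 kN·m
  R_B = 7w₀L/20 = 7·20·10/20 = 70 kN
  M_B = -w₀L²/20 = -20·10²/20 = -100 kN·m
Superposition: R_A = -5701/144 kN, M_A = -6995/144 kN·m, R_B = 1237/144 kN, M_B = 625/144 kN·m

R_A = -5701/144 kN, M_A = -6995/144 kN·m, R_B = 1237/144 kN, M_B = 625/144 kN·m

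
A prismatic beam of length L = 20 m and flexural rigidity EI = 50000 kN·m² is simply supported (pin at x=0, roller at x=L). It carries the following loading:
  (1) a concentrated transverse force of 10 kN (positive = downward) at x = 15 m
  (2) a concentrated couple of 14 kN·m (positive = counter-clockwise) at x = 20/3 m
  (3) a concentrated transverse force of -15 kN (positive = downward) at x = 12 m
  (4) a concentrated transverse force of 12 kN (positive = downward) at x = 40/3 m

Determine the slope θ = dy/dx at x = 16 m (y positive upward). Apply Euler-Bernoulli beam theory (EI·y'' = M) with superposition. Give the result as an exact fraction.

Load 1 — point force P=10 kN at a=15 m (b=L-a=5):
  θ_1 = -Pa(2L²-6Lx+3x²+a²)/(6LEI)  [x>a] = -10·15·(2·20²-6·20·16+3·16²+15²)/(6·20·50000) = 127/40000 rad
Load 2 — applied couple M₀=14 kN·m at a=20/3 m (b=L-a=40/3):
  θ_2 = (M₀x²/(2L)-M₀(x-a)+C₁)/EI  [x>a] with C₁=M₀(3b²-L²)/(6L)=140/9 = (14·16²/(2·20)-14·(16-(20/3))+(140/9))/50000 = -287/562500 rad
Load 3 — point force P=-15 kN at a=12 m (b=L-a=8):
  θ_3 = -Pa(2L²-6Lx+3x²+a²)/(6LEI)  [x>a] = -(-15)·12·(2·20²-6·20·16+3·16²+12²)/(6·20·50000) = -39/6250 rad
Load 4 — point force P=12 kN at a=40/3 m (b=L-a=20/3):
  θ_4 = -Pa(2L²-6Lx+3x²+a²)/(6LEI)  [x>a] = -12·(40/3)·(2·20²-6·20·16+3·16²+(40/3)²)/(6·20·50000) = 392/84375 rad
Superposition: θ = Σ θ_i = 28909/27000000 rad ≈ 0.001071 rad

θ(16) = 28909/27000000 rad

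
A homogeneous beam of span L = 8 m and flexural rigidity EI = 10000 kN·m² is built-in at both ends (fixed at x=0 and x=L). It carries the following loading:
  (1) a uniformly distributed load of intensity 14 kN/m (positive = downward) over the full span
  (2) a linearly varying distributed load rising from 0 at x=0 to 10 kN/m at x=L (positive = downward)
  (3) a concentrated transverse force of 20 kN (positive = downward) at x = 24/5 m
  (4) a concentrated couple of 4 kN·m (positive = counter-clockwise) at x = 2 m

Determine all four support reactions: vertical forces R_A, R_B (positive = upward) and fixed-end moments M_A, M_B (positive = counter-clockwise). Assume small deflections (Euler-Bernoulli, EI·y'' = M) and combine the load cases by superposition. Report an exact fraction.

Load 1 — uniform load w=14 kN/m over full span:
  R_A = wL/2 = 14·8/2 = 56 kN
  M_A = wL²/12 = 14·8²/12 = 224/3 kN·m
  R_B = wL/2 = 14·8/2 = 56 kN
  M_B = -wL²/12 = -14·8²/12 = -224/3 kN·m
Load 2 — triangular load w₀=10 kN/m (0→w₀ over full span):
  R_A = 3w₀L/20 = 3·10·8/20 = 12 kN
  M_A = w₀L²/30 = 10·8²/30 = 64/3 kN·m
  R_B = 7w₀L/20 = 7·10·8/20 = 28 kN
  M_B = -w₀L²/20 = -10·8²/20 = -32 kN·m
Load 3 — point force P=20 kN at a=24/5 m (b=L-a=16/5):
  R_A = Pb²(3a+b)/L³ = 20·(16/5)²·(3·(24/5)+(16/5))/8³ = 176/25 kN
  M_A = Pab²/L² = 20·(24/5)·(16/5)²/8² = 384/25 kN·m
  R_B = Pa²(a+3b)/L³ = 20·(24/5)²·((24/5)+3·(16/5))/8³ = 324/25 kN
  M_B = -Pa²b/L² = -20·(24/5)²·(16/5)/8² = -576/25 kN·m
Load 4 — applied couple M₀=4 kN·m at a=2 m (b=L-a=6):
  R_A = 6M₀ab/L³ = 6·4·2·6/8³ = 9/16 kN
  M_A = M₀b(2a-b)/L² = 4·6·(2·2-6)/8² = -3/4 kN·m
  R_B = -6M₀ab/L³ = -6·4·2·6/8³ = -9/16 kN
  M_B = M₀a(2b-a)/L² = 4·2·(2·6-2)/8² = 5/4 kN·m
Superposition: R_A = 30241/400 kN, M_A = 11061/100 kN·m, R_B = 38559/400 kN, M_B = -38537/300 kN·m

R_A = 30241/400 kN, M_A = 11061/100 kN·m, R_B = 38559/400 kN, M_B = -38537/300 kN·m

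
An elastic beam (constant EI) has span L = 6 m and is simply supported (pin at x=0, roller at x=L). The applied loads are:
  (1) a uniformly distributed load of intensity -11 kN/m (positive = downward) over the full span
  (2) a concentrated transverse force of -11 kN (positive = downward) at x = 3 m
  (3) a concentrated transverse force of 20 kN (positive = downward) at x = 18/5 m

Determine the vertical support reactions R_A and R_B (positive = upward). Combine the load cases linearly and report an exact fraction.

Load 1 — uniform load w=-11 kN/m over full span:
  R_A = wL/2 = (-11)·6/2 = -33 kN
  R_B = wL/2 = (-11)·6/2 = -33 kN
Load 2 — point force P=-11 kN at a=3 m (b=L-a=3):
  R_A = Pb/L = (-11)·3/6 = -11/2 kN
  R_B = Pa/L = (-11)·3/6 = -11/2 kN
Load 3 — point force P=20 kN at a=18/5 m (b=L-a=12/5):
  R_A = Pb/L = 20·(12/5)/6 = 8 kN
  R_B = Pa/L = 20·(18/5)/6 = 12 kN
Superposition: R_A = -61/2 kN, R_B = -53/2 kN

R_A = -61/2 kN, R_B = -53/2 kN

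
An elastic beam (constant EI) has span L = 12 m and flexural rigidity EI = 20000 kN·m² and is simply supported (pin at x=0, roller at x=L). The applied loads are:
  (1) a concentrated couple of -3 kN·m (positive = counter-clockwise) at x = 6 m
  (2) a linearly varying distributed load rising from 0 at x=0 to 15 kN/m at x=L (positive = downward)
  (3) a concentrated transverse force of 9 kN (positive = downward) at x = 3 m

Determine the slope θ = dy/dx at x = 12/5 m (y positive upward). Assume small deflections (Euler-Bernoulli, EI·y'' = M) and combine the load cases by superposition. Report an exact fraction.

θ(12/5) = -469983/20000000 rad

Load 1 — applied couple M₀=-3 kN·m at a=6 m (b=L-a=6):
  θ_1 = (M₀x²/(2L)+C₁)/EI  [x≤a] with C₁=M₀(3b²-L²)/(6L)=3/2 = ((-3)·(12/5)²/(2·12)+(3/2))/20000 = 39/1000000 rad
Load 2 — triangular load w₀=15 kN/m (0→w₀ over full span):
  θ_2 = -w₀(7L⁴-30L²x²+15x⁴)/(360LEI) = -15·(7·12⁴-30·12²·(12/5)²+15·(12/5)⁴)/(360·12·20000) = -1638/78125 rad
Load 3 — point force P=9 kN at a=3 m (b=L-a=9):
  θ_3 = -Pb(L²-b²-3x²)/(6LEI)  [x≤a] = -9·9·(12²-9²-3·(12/5)²)/(6·12·20000) = -10287/4000000 rad
Superposition: θ = Σ θ_i = -469983/20000000 rad ≈ -0.023499 rad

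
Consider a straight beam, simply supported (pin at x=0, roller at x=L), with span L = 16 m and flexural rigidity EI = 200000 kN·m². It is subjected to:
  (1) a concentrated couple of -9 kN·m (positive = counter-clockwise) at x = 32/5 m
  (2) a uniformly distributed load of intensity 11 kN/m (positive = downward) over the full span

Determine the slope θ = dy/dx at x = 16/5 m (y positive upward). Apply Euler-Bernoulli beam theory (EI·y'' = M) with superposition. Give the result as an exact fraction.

θ(16/5) = -23307/3125000 rad

Load 1 — applied couple M₀=-9 kN·m at a=32/5 m (b=L-a=48/5):
  θ_1 = (M₀x²/(2L)+C₁)/EI  [x≤a] with C₁=M₀(3b²-L²)/(6L)=-48/25 = ((-9)·(16/5)²/(2·16)+(-48/25))/200000 = -3/125000 rad
Load 2 — uniform load w=11 kN/m over full span:
  θ_2 = -w(L³-6Lx²+4x³)/(24EI) = -11·(16³-6·16·(16/5)²+4·(16/5)³)/(24·200000) = -2904/390625 rad
Superposition: θ = Σ θ_i = -23307/3125000 rad ≈ -0.007458 rad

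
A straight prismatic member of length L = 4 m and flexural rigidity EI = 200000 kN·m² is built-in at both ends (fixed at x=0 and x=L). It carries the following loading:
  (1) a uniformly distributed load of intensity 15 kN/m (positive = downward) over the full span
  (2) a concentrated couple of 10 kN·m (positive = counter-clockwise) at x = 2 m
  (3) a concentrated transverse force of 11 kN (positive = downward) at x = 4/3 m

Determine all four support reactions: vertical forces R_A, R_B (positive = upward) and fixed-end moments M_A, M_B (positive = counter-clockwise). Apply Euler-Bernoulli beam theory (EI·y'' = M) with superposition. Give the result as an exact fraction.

R_A = 4525/108 kN, M_A = 1567/54 kN·m, R_B = 3143/108 kN, M_B = -1121/54 kN·m

Load 1 — uniform load w=15 kN/m over full span:
  R_A = wL/2 = 15·4/2 = 30 kN
  M_A = wL²/12 = 15·4²/12 = 20 kN·m
  R_B = wL/2 = 15·4/2 = 30 kN
  M_B = -wL²/12 = -15·4²/12 = -20 kN·m
Load 2 — applied couple M₀=10 kN·m at a=2 m (b=L-a=2):
  R_A = 6M₀ab/L³ = 6·10·2·2/4³ = 15/4 kN
  M_A = M₀b(2a-b)/L² = 10·2·(2·2-2)/4² = 5/2 kN·m
  R_B = -6M₀ab/L³ = -6·10·2·2/4³ = -15/4 kN
  M_B = M₀a(2b-a)/L² = 10·2·(2·2-2)/4² = 5/2 kN·m
Load 3 — point force P=11 kN at a=4/3 m (b=L-a=8/3):
  R_A = Pb²(3a+b)/L³ = 11·(8/3)²·(3·(4/3)+(8/3))/4³ = 220/27 kN
  M_A = Pab²/L² = 11·(4/3)·(8/3)²/4² = 176/27 kN·m
  R_B = Pa²(a+3b)/L³ = 11·(4/3)²·((4/3)+3·(8/3))/4³ = 77/27 kN
  M_B = -Pa²b/L² = -11·(4/3)²·(8/3)/4² = -88/27 kN·m
Superposition: R_A = 4525/108 kN, M_A = 1567/54 kN·m, R_B = 3143/108 kN, M_B = -1121/54 kN·m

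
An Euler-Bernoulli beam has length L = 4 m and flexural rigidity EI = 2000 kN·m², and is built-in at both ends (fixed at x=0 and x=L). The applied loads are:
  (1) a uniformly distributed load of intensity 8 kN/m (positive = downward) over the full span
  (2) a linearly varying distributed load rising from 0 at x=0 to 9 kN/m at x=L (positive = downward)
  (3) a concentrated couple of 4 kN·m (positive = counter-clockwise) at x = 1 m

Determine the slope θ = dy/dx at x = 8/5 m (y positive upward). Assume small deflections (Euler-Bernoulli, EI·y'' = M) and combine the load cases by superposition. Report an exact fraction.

θ(8/5) = -997/625000 rad

Load 1 — uniform load w=8 kN/m over full span:
  θ_1 = -wx(L-x)(L-2x)/(12EI) = -8·(8/5)·(4-(8/5))·(4-2·(8/5))/(12·2000) = -16/15625 rad
Load 2 — triangular load w₀=9 kN/m (0→w₀ over full span):
  θ_2 = -w₀(2x(L-x)(L-2x)(x+2L)+x²(L-x)²)/(120LEI) = -9·(2·(8/5)·(4-(8/5))·(4-2·(8/5))·((8/5)+2·4)+(8/5)²·(4-(8/5))²)/(120·4·2000) = -54/78125 rad
Load 3 — applied couple M₀=4 kN·m at a=1 m (b=L-a=3):
  θ_3 = (R_Ax²/2 - M_Ax - M₀(x-a))/EI  [x>a] with R_A=9/8, M_A=-3/4 = ((9/8)·(8/5)²/2 - (-3/4)·(8/5) - 4·((8/5)-1))/2000 = 3/25000 rad
Superposition: θ = Σ θ_i = -997/625000 rad ≈ -0.001595 rad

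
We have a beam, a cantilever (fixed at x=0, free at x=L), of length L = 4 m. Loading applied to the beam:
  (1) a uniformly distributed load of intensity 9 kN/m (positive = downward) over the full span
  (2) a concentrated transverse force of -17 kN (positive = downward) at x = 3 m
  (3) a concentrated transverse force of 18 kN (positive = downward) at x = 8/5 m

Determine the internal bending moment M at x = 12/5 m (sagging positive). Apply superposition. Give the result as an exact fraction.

Load 1 — uniform load w=9 kN/m over full span:
  M_1 = -w(L-x)²/2 = -9·(4-(12/5))²/2 = -288/25 kN·m
Load 2 — point force P=-17 kN at a=3 m (b=L-a=1):
  M_2 = -P(a-x)  [x≤a] = -(-17)·(3-(12/5)) = 51/5 kN·m
Load 3 — point force P=18 kN at a=8/5 m (b=L-a=12/5):
  M_3 = 0  [x>a] = 0 kN·m
Superposition: M = Σ M_i = -33/25 kN·m ≈ -1.320000 kN·m

M(12/5) = -33/25 kN·m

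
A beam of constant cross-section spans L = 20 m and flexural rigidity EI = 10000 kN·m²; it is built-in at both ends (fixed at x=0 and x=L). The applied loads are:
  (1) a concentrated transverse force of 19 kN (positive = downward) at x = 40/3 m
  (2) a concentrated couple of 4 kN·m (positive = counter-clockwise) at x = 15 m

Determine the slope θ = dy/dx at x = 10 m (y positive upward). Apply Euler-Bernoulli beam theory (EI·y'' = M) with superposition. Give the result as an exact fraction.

θ(10) = -787/216000 rad

Load 1 — point force P=19 kN at a=40/3 m (b=L-a=20/3):
  θ_1 = -Pb²x(2aL-(3a+b)x)/(2L³EI)  [x≤a] = -19·(20/3)²·10·(2·(40/3)·20-(3·(40/3)+(20/3))·10)/(2·20³·10000) = -19/5400 rad
Load 2 — applied couple M₀=4 kN·m at a=15 m (b=L-a=5):
  θ_2 = (R_Ax²/2 - M_Ax)/EI  [x≤a] with R_A=9/40, M_A=5/4 = ((9/40)·10²/2 - (5/4)·10)/10000 = -1/8000 rad
Superposition: θ = Σ θ_i = -787/216000 rad ≈ -0.003644 rad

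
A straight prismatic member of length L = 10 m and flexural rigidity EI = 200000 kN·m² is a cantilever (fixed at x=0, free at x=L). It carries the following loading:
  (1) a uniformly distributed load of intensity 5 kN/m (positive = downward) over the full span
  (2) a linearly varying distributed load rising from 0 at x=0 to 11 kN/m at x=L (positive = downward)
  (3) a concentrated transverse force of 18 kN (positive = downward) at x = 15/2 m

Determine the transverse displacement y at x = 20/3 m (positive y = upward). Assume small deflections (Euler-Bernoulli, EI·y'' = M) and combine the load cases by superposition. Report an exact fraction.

Load 1 — uniform load w=5 kN/m over full span:
  y_1 = -wx²(x²-4Lx+6L²)/(24EI) = -5·(20/3)²·((20/3)²-4·10·(20/3)+6·10²)/(24·200000) = -17/972 m
Load 2 — triangular load w₀=11 kN/m (0→w₀ over full span):
  y_2 = (w₀Lx³/12-w₀L²x²/6-w₀x⁵/(120L))/EI = (11·10·(20/3)³/12-11·10²·(20/3)²/6-11·(20/3)⁵/(120·10))/200000 = -506/18225 m
Load 3 — point force P=18 kN at a=15/2 m (b=L-a=5/2):
  y_3 = -Px²(3a-x)/(6EI)  [x≤a] = -18·(20/3)²·(3·(15/2)-(20/3))/(6·200000) = -19/1800 m
Superposition: y = Σ y_i = -8137/145800 m ≈ -0.055809 m

y(20/3) = -8137/145800 m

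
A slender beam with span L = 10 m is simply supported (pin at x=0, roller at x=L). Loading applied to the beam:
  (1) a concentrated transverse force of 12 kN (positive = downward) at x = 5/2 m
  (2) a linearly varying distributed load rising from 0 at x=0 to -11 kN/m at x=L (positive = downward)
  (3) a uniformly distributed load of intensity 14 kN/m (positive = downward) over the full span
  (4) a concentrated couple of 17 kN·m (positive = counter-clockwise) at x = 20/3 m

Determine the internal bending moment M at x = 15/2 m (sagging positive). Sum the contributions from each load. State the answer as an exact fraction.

Load 1 — point force P=12 kN at a=5/2 m (b=L-a=15/2):
  M_1 = Pa(L-x)/L  [x>a] = 12·(5/2)·(10-(15/2))/10 = 15/2 kN·m
Load 2 — triangular load w₀=-11 kN/m (0→w₀ over full span):
  M_2 = w₀Lx/6 - w₀x³/(6L) = (-11)·10·(15/2)/6 - (-11)·(15/2)³/(6·10) = -1925/32 kN·m
Load 3 — uniform load w=14 kN/m over full span:
  M_3 = wx(L-x)/2 = 14·(15/2)·(10-(15/2))/2 = 525/4 kN·m
Load 4 — applied couple M₀=17 kN·m at a=20/3 m (b=L-a=10/3):
  M_4 = M₀x/L - M₀  [x>a] = 17·(15/2)/10 - 17 = -17/4 kN·m
Superposition: M = Σ M_i = 2379/32 kN·m ≈ 74.343750 kN·m

M(15/2) = 2379/32 kN·m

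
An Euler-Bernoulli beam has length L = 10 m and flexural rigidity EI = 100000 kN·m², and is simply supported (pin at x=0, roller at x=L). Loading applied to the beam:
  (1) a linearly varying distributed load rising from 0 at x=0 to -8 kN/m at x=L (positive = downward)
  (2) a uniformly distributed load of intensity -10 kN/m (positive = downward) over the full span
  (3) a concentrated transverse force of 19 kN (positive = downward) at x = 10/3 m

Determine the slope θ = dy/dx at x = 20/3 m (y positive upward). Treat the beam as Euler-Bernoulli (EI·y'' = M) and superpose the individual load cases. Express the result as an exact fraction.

Load 1 — triangular load w₀=-8 kN/m (0→w₀ over full span):
  θ_1 = -w₀(7L⁴-30L²x²+15x⁴)/(360LEI) = -(-8)·(7·10⁴-30·10²·(20/3)²+15·(20/3)⁴)/(360·10·100000) = -91/121500 rad
Load 2 — uniform load w=-10 kN/m over full span:
  θ_2 = -w(L³-6Lx²+4x³)/(24EI) = -(-10)·(10³-6·10·(20/3)²+4·(20/3)³)/(24·100000) = -13/6480 rad
Load 3 — point force P=19 kN at a=10/3 m (b=L-a=20/3):
  θ_3 = -Pa(2L²-6Lx+3x²+a²)/(6LEI)  [x>a] = -19·(10/3)·(2·10²-6·10·(20/3)+3·(20/3)²+(10/3)²)/(6·10·100000) = 19/32400 rad
Superposition: θ = Σ θ_i = -527/243000 rad ≈ -0.002169 rad

θ(20/3) = -527/243000 rad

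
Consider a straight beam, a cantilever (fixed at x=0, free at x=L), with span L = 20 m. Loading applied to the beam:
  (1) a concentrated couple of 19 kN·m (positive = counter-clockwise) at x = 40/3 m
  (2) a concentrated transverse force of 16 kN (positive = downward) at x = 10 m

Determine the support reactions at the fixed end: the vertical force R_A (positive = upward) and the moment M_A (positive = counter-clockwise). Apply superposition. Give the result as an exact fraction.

Load 1 — applied couple M₀=19 kN·m at a=40/3 m (b=L-a=20/3):
  R_A = 0 kN
  M_A = -M₀ = -19 kN·m
Load 2 — point force P=16 kN at a=10 m (b=L-a=10):
  R_A = P = 16 kN
  M_A = Pa = 16·10 = 160 kN·m
Superposition: R_A = 16 kN, M_A = 141 kN·m

R_A = 16 kN, M_A = 141 kN·m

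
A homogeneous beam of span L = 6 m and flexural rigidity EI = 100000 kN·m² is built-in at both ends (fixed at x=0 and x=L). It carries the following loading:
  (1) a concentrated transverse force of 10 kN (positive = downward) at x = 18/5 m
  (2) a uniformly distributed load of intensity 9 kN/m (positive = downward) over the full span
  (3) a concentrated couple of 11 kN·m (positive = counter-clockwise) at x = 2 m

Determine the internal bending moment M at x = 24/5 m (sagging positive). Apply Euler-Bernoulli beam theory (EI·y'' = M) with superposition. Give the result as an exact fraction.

M(24/5) = -454/375 kN·m

Load 1 — point force P=10 kN at a=18/5 m (b=L-a=12/5):
  M_1 = Pa²(a+3b)(L-x)/L³ - Pa²b/L²  [x>a] = 10·(18/5)²·((18/5)+3·(12/5))·(6-(24/5))/6³ - 10·(18/5)²·(12/5)/6² = -108/125 kN·m
Load 2 — uniform load w=9 kN/m over full span:
  M_2 = wLx/2 - wL²/12 - wx²/2 = 9·6·(24/5)/2 - 9·6²/12 - 9·(24/5)²/2 = -27/25 kN·m
Load 3 — applied couple M₀=11 kN·m at a=2 m (b=L-a=4):
  M_3 = R_Ax - M_A - M₀  [x>a] with R_A=22/9, M_A=0 = (22/9)·(24/5) - 0 - 11 = 11/15 kN·m
Superposition: M = Σ M_i = -454/375 kN·m ≈ -1.210667 kN·m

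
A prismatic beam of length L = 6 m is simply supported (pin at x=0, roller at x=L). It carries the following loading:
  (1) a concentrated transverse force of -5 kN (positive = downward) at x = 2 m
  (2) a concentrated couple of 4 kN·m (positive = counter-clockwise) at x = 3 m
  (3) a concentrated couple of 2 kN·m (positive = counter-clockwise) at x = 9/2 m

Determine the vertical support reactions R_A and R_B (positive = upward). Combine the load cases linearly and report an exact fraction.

R_A = -7/3 kN, R_B = -8/3 kN

Load 1 — point force P=-5 kN at a=2 m (b=L-a=4):
  R_A = Pb/L = (-5)·4/6 = -10/3 kN
  R_B = Pa/L = (-5)·2/6 = -5/3 kN
Load 2 — applied couple M₀=4 kN·m at a=3 m (b=L-a=3):
  R_A = M₀/L = 4/6 = 2/3 kN
  R_B = -M₀/L = -4/6 = -2/3 kN
Load 3 — applied couple M₀=2 kN·m at a=9/2 m (b=L-a=3/2):
  R_A = M₀/L = 2/6 = 1/3 kN
  R_B = -M₀/L = -2/6 = -1/3 kN
Superposition: R_A = -7/3 kN, R_B = -8/3 kN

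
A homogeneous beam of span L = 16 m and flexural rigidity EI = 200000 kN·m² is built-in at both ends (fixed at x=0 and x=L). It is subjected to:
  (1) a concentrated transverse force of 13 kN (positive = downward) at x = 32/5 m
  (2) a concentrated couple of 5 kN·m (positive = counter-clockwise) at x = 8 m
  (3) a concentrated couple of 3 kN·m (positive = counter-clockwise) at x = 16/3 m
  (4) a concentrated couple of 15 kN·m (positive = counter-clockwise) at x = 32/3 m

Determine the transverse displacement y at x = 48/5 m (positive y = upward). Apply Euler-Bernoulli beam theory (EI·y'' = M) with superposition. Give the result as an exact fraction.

y(48/5) = -58696/48828125 m

Load 1 — point force P=13 kN at a=32/5 m (b=L-a=48/5):
  y_1 = -Pa²(L-x)²(3bL-(3b+a)(L-x))/(6L³EI)  [x>a] = -13·(32/5)²·(16-(48/5))²·(3·(48/5)·16-(3·(48/5)+(32/5))·(16-(48/5)))/(6·16³·200000) = -153088/146484375 m
Load 2 — applied couple M₀=5 kN·m at a=8 m (b=L-a=8):
  y_2 = (R_Ax³/6 - M_Ax²/2 - M₀(x-a)²/2)/EI  [x>a] with R_A=15/32, M_A=5/4 = ((15/32)·(48/5)³/6 - (5/4)·(48/5)²/2 - 5·((48/5)-8)²/2)/200000 = 2/78125 m
Load 3 — applied couple M₀=3 kN·m at a=16/3 m (b=L-a=32/3):
  y_3 = (R_Ax³/6 - M_Ax²/2 - M₀(x-a)²/2)/EI  [x>a] with R_A=1/4, M_A=0 = ((1/4)·(48/5)³/6 - 0·(48/5)²/2 - 3·((48/5)-(16/3))²/2)/200000 = 56/1171875 m
Load 4 — applied couple M₀=15 kN·m at a=32/3 m (b=L-a=16/3):
  y_4 = (R_Ax³/6 - M_Ax²/2)/EI  [x≤a] with R_A=5/4, M_A=5 = ((5/4)·(48/5)³/6 - 5·(48/5)²/2)/200000 = -18/78125 m
Superposition: y = Σ y_i = -58696/48828125 m ≈ -0.001202 m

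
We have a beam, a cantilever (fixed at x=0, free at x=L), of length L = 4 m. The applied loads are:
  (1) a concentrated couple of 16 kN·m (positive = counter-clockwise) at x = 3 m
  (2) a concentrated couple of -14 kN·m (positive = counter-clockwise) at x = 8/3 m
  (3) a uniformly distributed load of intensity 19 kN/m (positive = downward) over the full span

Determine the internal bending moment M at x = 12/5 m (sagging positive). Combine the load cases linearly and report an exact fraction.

Load 1 — applied couple M₀=16 kN·m at a=3 m (b=L-a=1):
  M_1 = M₀  [x≤a] = 16 = 16 kN·m
Load 2 — applied couple M₀=-14 kN·m at a=8/3 m (b=L-a=4/3):
  M_2 = M₀  [x≤a] = (-14) = -14 kN·m
Load 3 — uniform load w=19 kN/m over full span:
  M_3 = -w(L-x)²/2 = -19·(4-(12/5))²/2 = -608/25 kN·m
Superposition: M = Σ M_i = -558/25 kN·m ≈ -22.320000 kN·m

M(12/5) = -558/25 kN·m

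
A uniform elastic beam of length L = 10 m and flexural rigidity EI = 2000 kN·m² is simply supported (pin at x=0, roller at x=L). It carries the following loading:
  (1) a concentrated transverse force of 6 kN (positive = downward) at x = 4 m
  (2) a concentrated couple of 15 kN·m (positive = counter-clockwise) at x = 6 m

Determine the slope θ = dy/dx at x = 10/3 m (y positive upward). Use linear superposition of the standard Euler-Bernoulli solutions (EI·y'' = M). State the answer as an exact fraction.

Load 1 — point force P=6 kN at a=4 m (b=L-a=6):
  θ_1 = -Pb(L²-b²-3x²)/(6LEI)  [x≤a] = -6·6·(10²-6²-3·(10/3)²)/(6·10·2000) = -23/2500 rad
Load 2 — applied couple M₀=15 kN·m at a=6 m (b=L-a=4):
  θ_2 = (M₀x²/(2L)+C₁)/EI  [x≤a] with C₁=M₀(3b²-L²)/(6L)=-13 = (15·(10/3)²/(2·10)+(-13))/2000 = -7/3000 rad
Superposition: θ = Σ θ_i = -173/15000 rad ≈ -0.011533 rad

θ(10/3) = -173/15000 rad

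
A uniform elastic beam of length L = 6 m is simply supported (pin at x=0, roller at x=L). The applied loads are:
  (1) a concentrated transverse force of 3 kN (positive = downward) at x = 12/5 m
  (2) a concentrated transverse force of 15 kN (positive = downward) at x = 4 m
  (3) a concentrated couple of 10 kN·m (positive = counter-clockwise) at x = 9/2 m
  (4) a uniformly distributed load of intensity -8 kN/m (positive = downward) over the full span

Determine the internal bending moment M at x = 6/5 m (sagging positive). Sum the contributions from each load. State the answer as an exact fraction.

M(6/5) = -322/25 kN·m

Load 1 — point force P=3 kN at a=12/5 m (b=L-a=18/5):
  M_1 = Pbx/L  [x≤a] = 3·(18/5)·(6/5)/6 = 54/25 kN·m
Load 2 — point force P=15 kN at a=4 m (b=L-a=2):
  M_2 = Pbx/L  [x≤a] = 15·2·(6/5)/6 = 6 kN·m
Load 3 — applied couple M₀=10 kN·m at a=9/2 m (b=L-a=3/2):
  M_3 = M₀x/L  [x≤a] = 10·(6/5)/6 = 2 kN·m
Load 4 — uniform load w=-8 kN/m over full span:
  M_4 = wx(L-x)/2 = (-8)·(6/5)·(6-(6/5))/2 = -576/25 kN·m
Superposition: M = Σ M_i = -322/25 kN·m ≈ -12.880000 kN·m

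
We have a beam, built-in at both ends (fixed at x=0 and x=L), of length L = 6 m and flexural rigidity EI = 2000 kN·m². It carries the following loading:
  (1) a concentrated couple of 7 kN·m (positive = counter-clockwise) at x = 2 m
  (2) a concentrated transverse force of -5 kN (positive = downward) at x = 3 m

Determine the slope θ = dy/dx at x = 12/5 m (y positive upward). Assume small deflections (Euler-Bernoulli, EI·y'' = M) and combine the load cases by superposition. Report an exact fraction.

θ(12/5) = 87/50000 rad

Load 1 — applied couple M₀=7 kN·m at a=2 m (b=L-a=4):
  θ_1 = (R_Ax²/2 - M_Ax - M₀(x-a))/EI  [x>a] with R_A=14/9, M_A=0 = ((14/9)·(12/5)²/2 - 0·(12/5) - 7·((12/5)-2))/2000 = 21/25000 rad
Load 2 — point force P=-5 kN at a=3 m (b=L-a=3):
  θ_2 = -Pb²x(2aL-(3a+b)x)/(2L³EI)  [x≤a] = -(-5)·3²·(12/5)·(2·3·6-(3·3+3)·(12/5))/(2·6³·2000) = 9/10000 rad
Superposition: θ = Σ θ_i = 87/50000 rad ≈ 0.001740 rad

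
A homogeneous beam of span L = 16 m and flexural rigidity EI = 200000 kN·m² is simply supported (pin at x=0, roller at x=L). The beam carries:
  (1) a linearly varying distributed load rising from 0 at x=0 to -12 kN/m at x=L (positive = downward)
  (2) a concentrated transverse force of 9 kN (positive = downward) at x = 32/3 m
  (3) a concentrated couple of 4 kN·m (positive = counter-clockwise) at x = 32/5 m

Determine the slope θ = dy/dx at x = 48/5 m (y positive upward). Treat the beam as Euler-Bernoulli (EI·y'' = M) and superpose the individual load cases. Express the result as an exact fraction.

θ(48/5) = -40319/35156250 rad

Load 1 — triangular load w₀=-12 kN/m (0→w₀ over full span):
  θ_1 = -w₀(7L⁴-30L²x²+15x⁴)/(360LEI) = -(-12)·(7·16⁴-30·16²·(48/5)²+15·(48/5)⁴)/(360·16·200000) = -7424/5859375 rad
Load 2 — point force P=9 kN at a=32/3 m (b=L-a=16/3):
  θ_2 = -Pb(L²-b²-3x²)/(6LEI)  [x≤a] = -9·(16/3)·(16²-(16/3)²-3·(48/5)²)/(6·16·200000) = 86/703125 rad
Load 3 — applied couple M₀=4 kN·m at a=32/5 m (b=L-a=48/5):
  θ_3 = (M₀x²/(2L)-M₀(x-a)+C₁)/EI  [x>a] with C₁=M₀(3b²-L²)/(6L)=64/75 = (4·(48/5)²/(2·16)-4·((48/5)-(32/5))+(64/75))/200000 = -1/468750 rad
Superposition: θ = Σ θ_i = -40319/35156250 rad ≈ -0.001147 rad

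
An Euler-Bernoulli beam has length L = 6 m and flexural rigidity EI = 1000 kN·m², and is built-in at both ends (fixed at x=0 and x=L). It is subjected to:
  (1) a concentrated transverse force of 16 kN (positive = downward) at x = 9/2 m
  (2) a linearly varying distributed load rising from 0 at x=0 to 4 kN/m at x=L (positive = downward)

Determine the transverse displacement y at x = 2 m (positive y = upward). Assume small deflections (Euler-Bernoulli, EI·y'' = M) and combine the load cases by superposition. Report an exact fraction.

Load 1 — point force P=16 kN at a=9/2 m (b=L-a=3/2):
  y_1 = -Pb²x²(3aL-(3a+b)x)/(6L³EI)  [x≤a] = -16·(3/2)²·2²·(3·(9/2)·6-(3·(9/2)+(3/2))·2)/(6·6³·1000) = -17/3000 m
Load 2 — triangular load w₀=4 kN/m (0→w₀ over full span):
  y_2 = -w₀x²(L-x)²(x+2L)/(120LEI) = -4·2²·(6-2)²·(2+2·6)/(120·6·1000) = -28/5625 m
Superposition: y = Σ y_i = -479/45000 m ≈ -0.010644 m

y(2) = -479/45000 m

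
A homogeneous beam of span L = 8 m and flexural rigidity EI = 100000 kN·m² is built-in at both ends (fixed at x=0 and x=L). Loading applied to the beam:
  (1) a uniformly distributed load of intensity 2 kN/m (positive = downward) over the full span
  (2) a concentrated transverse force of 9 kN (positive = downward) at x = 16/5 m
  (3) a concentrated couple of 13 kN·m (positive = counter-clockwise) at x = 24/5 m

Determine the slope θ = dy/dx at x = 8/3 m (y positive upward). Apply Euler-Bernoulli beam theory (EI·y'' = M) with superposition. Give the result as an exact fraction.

θ(8/3) = -10129/63281250 rad

Load 1 — uniform load w=2 kN/m over full span:
  θ_1 = -wx(L-x)(L-2x)/(12EI) = -2·(8/3)·(8-(8/3))·(8-2·(8/3))/(12·100000) = -16/253125 rad
Load 2 — point force P=9 kN at a=16/5 m (b=L-a=24/5):
  θ_2 = -Pb²x(2aL-(3a+b)x)/(2L³EI)  [x≤a] = -9·(24/5)²·(8/3)·(2·(16/5)·8-(3·(16/5)+(24/5))·(8/3))/(2·8³·100000) = -27/390625 rad
Load 3 — applied couple M₀=13 kN·m at a=24/5 m (b=L-a=16/5):
  θ_3 = (R_Ax²/2 - M_Ax)/EI  [x≤a] with R_A=117/50, M_A=104/25 = ((117/50)·(8/3)²/2 - (104/25)·(8/3))/100000 = -13/468750 rad
Superposition: θ = Σ θ_i = -10129/63281250 rad ≈ -0.000160 rad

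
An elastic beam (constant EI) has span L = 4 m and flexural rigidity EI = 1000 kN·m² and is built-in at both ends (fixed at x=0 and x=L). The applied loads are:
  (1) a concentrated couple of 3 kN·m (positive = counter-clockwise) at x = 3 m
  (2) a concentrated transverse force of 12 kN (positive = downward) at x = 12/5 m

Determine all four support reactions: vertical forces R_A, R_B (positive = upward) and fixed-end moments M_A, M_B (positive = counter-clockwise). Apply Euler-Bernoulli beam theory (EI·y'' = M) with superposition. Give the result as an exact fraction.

Load 1 — applied couple M₀=3 kN·m at a=3 m (b=L-a=1):
  R_A = 6M₀ab/L³ = 6·3·3·1/4³ = 27/32 kN
  M_A = M₀b(2a-b)/L² = 3·1·(2·3-1)/4² = 15/16 kN·m
  R_B = -6M₀ab/L³ = -6·3·3·1/4³ = -27/32 kN
  M_B = M₀a(2b-a)/L² = 3·3·(2·1-3)/4² = -9/16 kN·m
Load 2 — point force P=12 kN at a=12/5 m (b=L-a=8/5):
  R_A = Pb²(3a+b)/L³ = 12·(8/5)²·(3·(12/5)+(8/5))/4³ = 528/125 kN
  M_A = Pab²/L² = 12·(12/5)·(8/5)²/4² = 576/125 kN·m
  R_B = Pa²(a+3b)/L³ = 12·(12/5)²·((12/5)+3·(8/5))/4³ = 972/125 kN
  M_B = -Pa²b/L² = -12·(12/5)²·(8/5)/4² = -864/125 kN·m
Superposition: R_A = 20271/4000 kN, M_A = 11091/2000 kN·m, R_B = 27729/4000 kN, M_B = -14949/2000 kN·m

R_A = 20271/4000 kN, M_A = 11091/2000 kN·m, R_B = 27729/4000 kN, M_B = -14949/2000 kN·m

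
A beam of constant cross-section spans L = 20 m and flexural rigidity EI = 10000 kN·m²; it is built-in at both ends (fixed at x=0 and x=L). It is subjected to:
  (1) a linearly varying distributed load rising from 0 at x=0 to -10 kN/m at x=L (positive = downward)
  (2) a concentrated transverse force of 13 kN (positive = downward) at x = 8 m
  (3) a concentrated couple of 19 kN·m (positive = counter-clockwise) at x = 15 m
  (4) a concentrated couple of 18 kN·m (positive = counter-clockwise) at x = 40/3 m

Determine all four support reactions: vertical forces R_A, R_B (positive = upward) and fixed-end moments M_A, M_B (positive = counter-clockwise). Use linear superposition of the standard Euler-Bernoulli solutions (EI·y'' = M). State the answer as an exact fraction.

R_A = -77229/4000 kN, M_A = -100747/1200 kN·m, R_B = -270771/4000 kN, M_B = 68591/400 kN·m

Load 1 — triangular load w₀=-10 kN/m (0→w₀ over full span):
  R_A = 3w₀L/20 = 3·(-10)·20/20 = -30 kN
  M_A = w₀L²/30 = (-10)·20²/30 = -400/3 kN·m
  R_B = 7w₀L/20 = 7·(-10)·20/20 = -70 kN
  M_B = -w₀L²/20 = -(-10)·20²/20 = 200 kN·m
Load 2 — point force P=13 kN at a=8 m (b=L-a=12):
  R_A = Pb²(3a+b)/L³ = 13·12²·(3·8+12)/20³ = 1053/125 kN
  M_A = Pab²/L² = 13·8·12²/20² = 936/25 kN·m
  R_B = Pa²(a+3b)/L³ = 13·8²·(8+3·12)/20³ = 572/125 kN
  M_B = -Pa²b/L² = -13·8²·12/20² = -624/25 kN·m
Load 3 — applied couple M₀=19 kN·m at a=15 m (b=L-a=5):
  R_A = 6M₀ab/L³ = 6·19·15·5/20³ = 171/160 kN
  M_A = M₀b(2a-b)/L² = 19·5·(2·15-5)/20² = 95/16 kN·m
  R_B = -6M₀ab/L³ = -6·19·15·5/20³ = -171/160 kN
  M_B = M₀a(2b-a)/L² = 19·15·(2·5-15)/20² = -57/16 kN·m
Load 4 — applied couple M₀=18 kN·m at a=40/3 m (b=L-a=20/3):
  R_A = 6M₀ab/L³ = 6·18·(40/3)·(20/3)/20³ = 6/5 kN
  M_A = M₀b(2a-b)/L² = 18·(20/3)·(2·(40/3)-(20/3))/20² = 6 kN·m
  R_B = -6M₀ab/L³ = -6·18·(40/3)·(20/3)/20³ = -6/5 kN
  M_B = M₀a(2b-a)/L² = 18·(40/3)·(2·(20/3)-(40/3))/20² = 0 kN·m
Superposition: R_A = -77229/4000 kN, M_A = -100747/1200 kN·m, R_B = -270771/4000 kN, M_B = 68591/400 kN·m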